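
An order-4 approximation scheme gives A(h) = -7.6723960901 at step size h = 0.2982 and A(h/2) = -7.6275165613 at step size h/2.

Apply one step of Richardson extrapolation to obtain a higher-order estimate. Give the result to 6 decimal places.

-7.624525

The method has order 4: 2^4 = 16.
Weighted: (-122.0402649808) − (-7.6723960901) = -114.3678688907
R = (-114.3678688907)/15 = -7.6245245927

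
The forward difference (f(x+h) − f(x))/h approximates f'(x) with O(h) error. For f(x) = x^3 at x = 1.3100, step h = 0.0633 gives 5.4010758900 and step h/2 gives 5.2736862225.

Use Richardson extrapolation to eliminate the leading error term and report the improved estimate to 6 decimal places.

5.146297

Leading term ∝ h^1; use weight 2 = 2^1.
2·5.2736862225 = 10.5473724450; subtract 5.4010758900 → 5.1462965550
Extrapolated: 5.1462965550 / 1 = 5.1462965550
Correction |R − A(h/2)| = 1.274e-01; gap |A(h/2) − A(h)| = 1.274e-01.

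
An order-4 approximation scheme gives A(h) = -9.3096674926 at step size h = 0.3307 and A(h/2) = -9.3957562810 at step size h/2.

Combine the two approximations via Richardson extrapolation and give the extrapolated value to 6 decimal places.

Leading term ∝ h^4; use weight 16 = 2^4.
Weighted: (-150.3321004960) − (-9.3096674926) = -141.0224330034
Denominator 16 − 1 = 15.
Extrapolated: (-141.0224330034) / 15 = -9.4014955336

-9.401496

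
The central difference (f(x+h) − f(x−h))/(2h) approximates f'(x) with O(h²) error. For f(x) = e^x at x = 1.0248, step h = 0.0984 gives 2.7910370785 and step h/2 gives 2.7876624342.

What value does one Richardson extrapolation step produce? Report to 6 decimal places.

2.786538

Order 2 gives 2^r = 4 and 2^r − 1 = 3.
4·2.7876624342 − 2.7910370785 = 8.3596126583
(4·2.7876624342 − 2.7910370785)/(4 − 1) = 2.7865375528
Shift from A(h/2): −0.0011248814.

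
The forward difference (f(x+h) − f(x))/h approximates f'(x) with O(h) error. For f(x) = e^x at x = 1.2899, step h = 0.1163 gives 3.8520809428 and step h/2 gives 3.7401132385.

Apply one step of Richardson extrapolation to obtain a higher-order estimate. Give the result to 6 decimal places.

3.628146

Order 1 gives 2^r = 2 and 2^r − 1 = 1.
2·3.7401132385 = 7.4802264770; subtract 3.8520809428 → 3.6281455342
3.6281455342 ÷ 1 = 3.6281455342
Gap between inputs: 1.120e-01; correction applied: −0.1119677043.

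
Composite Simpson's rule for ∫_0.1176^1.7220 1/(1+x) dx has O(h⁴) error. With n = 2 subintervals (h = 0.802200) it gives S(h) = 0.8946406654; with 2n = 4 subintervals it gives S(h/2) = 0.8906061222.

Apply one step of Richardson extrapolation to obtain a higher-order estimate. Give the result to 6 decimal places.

r = 4, so 2^r = 16.
Weighted: 14.2496979552 − 0.8946406654 = 13.3550572898
(16·0.8906061222 − 0.8946406654)/(16 − 1) = 0.8903371527

0.890337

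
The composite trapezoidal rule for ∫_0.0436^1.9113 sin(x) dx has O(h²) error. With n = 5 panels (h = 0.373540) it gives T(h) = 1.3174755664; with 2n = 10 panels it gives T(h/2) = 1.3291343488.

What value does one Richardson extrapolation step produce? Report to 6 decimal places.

1.333021

r = 2: numerator weight 4, denominator 3.
Weighted: 5.3165373952 − 1.3174755664 = 3.9990618288
3.9990618288 ÷ 3 = 1.3330206096
Shift from A(h/2): +0.0038862608.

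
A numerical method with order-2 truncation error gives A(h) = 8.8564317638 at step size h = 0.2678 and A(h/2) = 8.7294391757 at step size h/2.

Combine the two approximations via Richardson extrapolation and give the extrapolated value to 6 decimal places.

8.687108

Order 2 gives 2^r = 4 and 2^r − 1 = 3.
Numerator 4·A(h/2) − A(h) = 4·8.7294391757 − 8.8564317638 = 26.0613249390
Denominator 4 − 1 = 3.
Result: 8.6871083130
Correction |R − A(h/2)| = 4.233e-02; gap |A(h/2) − A(h)| = 1.270e-01.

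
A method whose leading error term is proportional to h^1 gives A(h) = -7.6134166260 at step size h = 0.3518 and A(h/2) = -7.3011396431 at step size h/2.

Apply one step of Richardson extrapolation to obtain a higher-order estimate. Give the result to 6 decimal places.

-6.988863

Error is O(h^1); halving h shrinks it by 2^1 = 2.
Top: 2(-7.3011396431) − (-7.6134166260) = -6.9888626602
Denominator 2 − 1 = 1.
Extrapolated: (-6.9888626602) / 1 = -6.9888626602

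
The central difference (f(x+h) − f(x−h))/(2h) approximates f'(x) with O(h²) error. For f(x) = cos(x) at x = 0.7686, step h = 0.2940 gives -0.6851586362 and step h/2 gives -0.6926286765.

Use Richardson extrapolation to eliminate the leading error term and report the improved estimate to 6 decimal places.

r = 2: numerator weight 4, denominator 3.
4×(-0.6926286765) − (-0.6851586362) = -2.0853560698
(4×(-0.6926286765) − (-0.6851586362))/(4 − 1) = -0.6951186899

-0.695119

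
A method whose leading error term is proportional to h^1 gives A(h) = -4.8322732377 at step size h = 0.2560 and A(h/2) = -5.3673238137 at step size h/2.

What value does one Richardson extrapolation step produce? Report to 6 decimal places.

With r = 1 the leading error scales as h^1, so the weight is 2^1 = 2.
2×(-5.3673238137) = -10.7346476274; subtract (-4.8322732377) → -5.9023743897
Denominator 2 − 1 = 1.
(2×(-5.3673238137) − (-4.8322732377))/(2 − 1) = -5.9023743897
Correction |R − A(h/2)| = 5.351e-01; gap |A(h/2) − A(h)| = 5.351e-01.

-5.902374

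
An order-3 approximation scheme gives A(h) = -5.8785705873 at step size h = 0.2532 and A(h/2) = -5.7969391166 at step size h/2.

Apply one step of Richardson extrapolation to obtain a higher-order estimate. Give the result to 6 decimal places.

Leading term ∝ h^3; use weight 8 = 2^3.
Top: 8(-5.7969391166) − (-5.8785705873) = -40.4969423455
Denominator 8 − 1 = 7.
Result: -5.7852774779

-5.785277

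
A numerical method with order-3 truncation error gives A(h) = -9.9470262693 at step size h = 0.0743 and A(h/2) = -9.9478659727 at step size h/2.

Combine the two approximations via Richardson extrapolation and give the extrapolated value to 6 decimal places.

r = 3: numerator weight 8, denominator 7.
Top: 8(-9.9478659727) − (-9.9470262693) = -69.6359015123
Divide by 2^3 − 1 = 7.
So the Richardson estimate is -9.9479859303.

-9.947986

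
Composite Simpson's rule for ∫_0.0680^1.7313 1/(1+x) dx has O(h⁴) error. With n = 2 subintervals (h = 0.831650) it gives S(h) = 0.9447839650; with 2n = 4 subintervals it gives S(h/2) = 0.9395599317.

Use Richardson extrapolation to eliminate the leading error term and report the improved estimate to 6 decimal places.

r = 4: numerator weight 16, denominator 15.
16×0.9395599317 = 15.0329589072; 15.0329589072 − 0.9447839650 = 14.0881749422
Extrapolated: 14.0881749422 / 15 = 0.9392116628
Shift from A(h/2): −0.0003482689.

0.939212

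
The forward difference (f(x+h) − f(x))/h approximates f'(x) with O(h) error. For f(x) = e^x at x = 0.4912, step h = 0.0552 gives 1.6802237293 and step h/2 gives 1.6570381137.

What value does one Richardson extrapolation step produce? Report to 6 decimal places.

1.633852

The method has order 1: 2^1 = 2.
2^1×A(h/2) = 3.3140762274; minus A(h) gives 1.6338524981.
1.6338524981 ÷ 1 = 1.6338524981
Shift from A(h/2): −0.0231856156.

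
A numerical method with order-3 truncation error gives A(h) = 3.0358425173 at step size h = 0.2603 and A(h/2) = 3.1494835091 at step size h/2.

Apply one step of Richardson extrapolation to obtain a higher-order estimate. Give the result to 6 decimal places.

3.165718

Leading term ∝ h^3; use weight 8 = 2^3.
8×3.1494835091 = 25.1958680728; 25.1958680728 − 3.0358425173 = 22.1600255555
Extrapolated: 22.1600255555 / 7 = 3.1657179365
Gap between inputs: 1.136e-01; correction applied: +0.0162344274.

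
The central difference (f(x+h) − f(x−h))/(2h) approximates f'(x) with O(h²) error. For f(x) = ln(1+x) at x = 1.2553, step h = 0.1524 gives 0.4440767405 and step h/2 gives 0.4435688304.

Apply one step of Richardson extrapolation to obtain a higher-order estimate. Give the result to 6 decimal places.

0.443400

With r = 2 the leading error scales as h^2, so the weight is 2^2 = 4.
2^2·A(h/2) = 1.7742753216; minus A(h) gives 1.3301985811.
(4·0.4435688304 − 0.4440767405)/(4 − 1) = 0.4433995270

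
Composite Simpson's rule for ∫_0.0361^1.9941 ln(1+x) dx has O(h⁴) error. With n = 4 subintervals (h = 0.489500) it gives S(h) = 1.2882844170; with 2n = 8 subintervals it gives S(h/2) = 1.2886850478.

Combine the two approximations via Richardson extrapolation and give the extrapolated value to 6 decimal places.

r = 4, so 2^r = 16.
A(h/2) − A(h) = 1.2886850478 − 1.2882844170 = 0.0004006308
Correction (A(h/2) − A(h))/(16 − 1) = 0.0004006308/15 = 0.0000267087
R = A(h/2) + (A(h/2) − A(h))/15 = 1.2886850478 + 0.0000267087 = 1.2887117565
Shift from A(h/2): +0.0000267087.

1.288712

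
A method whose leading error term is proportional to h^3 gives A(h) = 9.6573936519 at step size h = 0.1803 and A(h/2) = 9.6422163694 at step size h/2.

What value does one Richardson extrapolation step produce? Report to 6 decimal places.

9.640048

r = 3: numerator weight 8, denominator 7.
8×9.6422163694 − 9.6573936519 = 67.4803373033
R = 67.4803373033/7 = 9.6400481862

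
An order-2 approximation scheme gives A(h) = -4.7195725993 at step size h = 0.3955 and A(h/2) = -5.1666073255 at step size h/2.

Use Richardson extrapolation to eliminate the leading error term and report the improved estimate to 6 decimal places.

-5.315619

With r = 2 the leading error scales as h^2, so the weight is 2^2 = 4.
Numerator 4*A(h/2) − A(h) = 4*(-5.1666073255) − (-4.7195725993) = -15.9468567027
Divide by 2^2 − 1 = 3.
(-15.9468567027) ÷ 3 = -5.3156189009
Correction |R − A(h/2)| = 1.490e-01; gap |A(h/2) − A(h)| = 4.470e-01.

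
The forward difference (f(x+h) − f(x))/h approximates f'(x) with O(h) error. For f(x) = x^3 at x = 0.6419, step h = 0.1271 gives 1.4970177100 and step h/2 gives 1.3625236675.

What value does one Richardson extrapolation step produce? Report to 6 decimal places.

Leading term ∝ h^1; use weight 2 = 2^1.
2·1.3625236675 = 2.7250473350; subtract 1.4970177100 → 1.2280296250
Denominator 2 − 1 = 1.
So the Richardson estimate is 1.2280296250.

1.228030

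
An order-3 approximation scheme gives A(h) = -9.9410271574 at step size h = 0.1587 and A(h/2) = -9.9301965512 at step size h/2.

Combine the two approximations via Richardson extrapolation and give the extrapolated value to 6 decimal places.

r = 3, so 2^r = 8.
Weighted: (-79.4415724096) − (-9.9410271574) = -69.5005452522
Extrapolated: (-69.5005452522) / 7 = -9.9286493217
Gap between inputs: 1.083e-02; correction applied: +0.0015472295.

-9.928649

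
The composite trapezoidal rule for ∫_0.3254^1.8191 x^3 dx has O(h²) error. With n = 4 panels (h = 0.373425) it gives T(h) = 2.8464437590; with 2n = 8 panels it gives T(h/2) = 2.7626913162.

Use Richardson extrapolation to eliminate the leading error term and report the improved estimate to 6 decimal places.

2.734774

Error is O(h^2); halving h shrinks it by 2^2 = 4.
Weighted: 11.0507652648 − 2.8464437590 = 8.2043215058
(4 × 2.7626913162 − 2.8464437590)/(4 − 1) = 2.7347738353
Correction |R − A(h/2)| = 2.792e-02; gap |A(h/2) − A(h)| = 8.375e-02.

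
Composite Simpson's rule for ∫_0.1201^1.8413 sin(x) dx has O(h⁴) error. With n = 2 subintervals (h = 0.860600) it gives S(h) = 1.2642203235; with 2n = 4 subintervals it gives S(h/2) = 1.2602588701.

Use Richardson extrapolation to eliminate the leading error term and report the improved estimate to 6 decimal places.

1.259995

r = 4: numerator weight 16, denominator 15.
Top: 16(1.2602588701) − (1.2642203235) = 18.8999215981
(16×1.2602588701 − 1.2642203235)/(16 − 1) = 1.2599947732
Shift from A(h/2): −0.0002640969.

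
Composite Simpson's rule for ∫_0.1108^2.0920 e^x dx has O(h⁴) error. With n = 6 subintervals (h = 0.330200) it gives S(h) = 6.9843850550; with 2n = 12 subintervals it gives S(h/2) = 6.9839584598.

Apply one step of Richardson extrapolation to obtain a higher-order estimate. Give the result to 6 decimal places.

With r = 4 the leading error scales as h^4, so the weight is 2^4 = 16.
A(h/2) − A(h) = 6.9839584598 − 6.9843850550 = -0.0004265952
Divide by 2^4 − 1 = 15: (-0.0004265952)/15 = -0.0000284397
R = 6.9839584598 − 0.0000284397 = 6.9839300201
Correction |R − A(h/2)| = 2.844e-05; gap |A(h/2) − A(h)| = 4.266e-04.

6.983930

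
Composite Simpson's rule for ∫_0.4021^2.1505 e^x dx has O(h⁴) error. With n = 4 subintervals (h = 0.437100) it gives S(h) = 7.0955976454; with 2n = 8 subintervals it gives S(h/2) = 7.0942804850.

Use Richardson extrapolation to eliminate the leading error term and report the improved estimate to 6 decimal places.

7.094193

r = 4, so 2^r = 16.
16*7.0942804850 = 113.5084877600; subtract 7.0955976454 → 106.4128901146
R = 106.4128901146/15 = 7.0941926743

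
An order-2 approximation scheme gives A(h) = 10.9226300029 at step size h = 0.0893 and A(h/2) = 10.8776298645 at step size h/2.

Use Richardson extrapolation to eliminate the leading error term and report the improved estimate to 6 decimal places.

10.862630

r = 2, so 2^r = 4.
4·10.8776298645 = 43.5105194580; 43.5105194580 − 10.9226300029 = 32.5878894551
Denominator 4 − 1 = 3.
So the Richardson estimate is 10.8626298184.
Gap between inputs: 4.500e-02; correction applied: −0.0150000461.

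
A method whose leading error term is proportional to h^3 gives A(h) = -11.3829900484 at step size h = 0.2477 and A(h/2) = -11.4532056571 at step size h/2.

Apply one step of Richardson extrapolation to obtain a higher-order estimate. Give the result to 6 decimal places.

Order 3 gives 2^r = 8 and 2^r − 1 = 7.
Weighted: (-91.6256452568) − (-11.3829900484) = -80.2426552084
Divide by 2^3 − 1 = 7.
Result: -11.4632364583

-11.463236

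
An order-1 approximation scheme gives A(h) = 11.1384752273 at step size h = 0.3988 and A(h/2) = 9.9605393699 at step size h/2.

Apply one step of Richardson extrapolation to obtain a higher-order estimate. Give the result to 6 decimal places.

8.782604

The method has order 1: 2^1 = 2.
A(h/2) − A(h) = 9.9605393699 − 11.1384752273 = -1.1779358574
Divide by 2^1 − 1 = 1: (-1.1779358574)/1 = -1.1779358574
R = A(h/2) + (A(h/2) − A(h))/1 = 9.9605393699 − 1.1779358574 = 8.7826035125
Gap between inputs: 1.178e+00; correction applied: −1.1779358574.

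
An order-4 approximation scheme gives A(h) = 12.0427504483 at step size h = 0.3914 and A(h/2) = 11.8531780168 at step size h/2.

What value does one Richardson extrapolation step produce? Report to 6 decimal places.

11.840540

Error is O(h^4); halving h shrinks it by 2^4 = 16.
16·11.8531780168 = 189.6508482688; subtract 12.0427504483 → 177.6080978205
Denominator 16 − 1 = 15.
R = 177.6080978205/15 = 11.8405398547
Shift from A(h/2): −0.0126381621.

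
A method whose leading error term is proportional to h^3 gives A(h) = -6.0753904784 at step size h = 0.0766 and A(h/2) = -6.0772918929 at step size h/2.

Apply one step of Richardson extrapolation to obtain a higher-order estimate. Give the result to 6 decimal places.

r = 3, so 2^r = 8.
8×(-6.0772918929) − (-6.0753904784) = -42.5429446648
R = (-42.5429446648)/7 = -6.0775635235
Shift from A(h/2): −0.0002716306.

-6.077564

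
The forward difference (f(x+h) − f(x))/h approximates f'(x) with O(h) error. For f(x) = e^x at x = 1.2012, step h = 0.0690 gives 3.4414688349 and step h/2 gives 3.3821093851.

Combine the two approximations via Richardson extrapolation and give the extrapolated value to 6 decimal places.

3.322750

r = 1: numerator weight 2, denominator 1.
2·3.3821093851 − 3.4414688349 = 3.3227499353
Extrapolated: 3.3227499353 / 1 = 3.3227499353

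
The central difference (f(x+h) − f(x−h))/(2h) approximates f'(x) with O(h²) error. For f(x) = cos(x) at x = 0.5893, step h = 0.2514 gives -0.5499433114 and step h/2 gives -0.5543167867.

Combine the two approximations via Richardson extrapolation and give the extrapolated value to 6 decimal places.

Order 2 gives 2^r = 4 and 2^r − 1 = 3.
Difference of the inputs: -0.5543167867 − (-0.5499433114) = -0.0043734753
Correction (A(h/2) − A(h))/(4 − 1) = (-0.0043734753)/3 = -0.0014578251
R = -0.5543167867 − 0.0014578251 = -0.5557746118
Correction |R − A(h/2)| = 1.458e-03; gap |A(h/2) − A(h)| = 4.373e-03.

-0.555775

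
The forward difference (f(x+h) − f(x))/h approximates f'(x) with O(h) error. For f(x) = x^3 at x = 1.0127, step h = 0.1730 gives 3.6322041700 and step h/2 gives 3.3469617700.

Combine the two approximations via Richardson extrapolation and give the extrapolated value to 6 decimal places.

3.061719

Leading term ∝ h^1; use weight 2 = 2^1.
Top: 2(3.3469617700) − (3.6322041700) = 3.0617193700
Divide by 2^1 − 1 = 1.
Result: 3.0617193700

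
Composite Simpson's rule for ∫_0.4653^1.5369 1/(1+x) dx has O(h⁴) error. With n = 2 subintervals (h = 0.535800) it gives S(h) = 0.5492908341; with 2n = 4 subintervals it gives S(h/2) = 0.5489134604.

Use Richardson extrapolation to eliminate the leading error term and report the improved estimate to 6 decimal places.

0.548888

Order 4 gives 2^r = 16 and 2^r − 1 = 15.
16*0.5489134604 − 0.5492908341 = 8.2333245323
(16*0.5489134604 − 0.5492908341)/(16 − 1) = 0.5488883022
Gap between inputs: 3.774e-04; correction applied: −0.0000251582.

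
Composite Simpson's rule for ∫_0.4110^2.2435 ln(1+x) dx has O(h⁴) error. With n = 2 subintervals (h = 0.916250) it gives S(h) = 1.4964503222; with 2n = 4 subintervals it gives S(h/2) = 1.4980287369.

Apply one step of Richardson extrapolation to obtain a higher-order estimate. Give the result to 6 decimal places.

1.498134

The method has order 4: 2^4 = 16.
Weighted: 23.9684597904 − 1.4964503222 = 22.4720094682
Divide by 2^4 − 1 = 15.
So the Richardson estimate is 1.4981339645.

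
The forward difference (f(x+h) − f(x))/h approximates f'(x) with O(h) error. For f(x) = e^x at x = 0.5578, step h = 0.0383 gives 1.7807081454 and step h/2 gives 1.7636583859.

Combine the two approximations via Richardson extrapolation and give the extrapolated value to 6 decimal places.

1.746609

r = 1, so 2^r = 2.
Numerator 2*A(h/2) − A(h) = 2*1.7636583859 − 1.7807081454 = 1.7466086264
1.7466086264 ÷ 1 = 1.7466086264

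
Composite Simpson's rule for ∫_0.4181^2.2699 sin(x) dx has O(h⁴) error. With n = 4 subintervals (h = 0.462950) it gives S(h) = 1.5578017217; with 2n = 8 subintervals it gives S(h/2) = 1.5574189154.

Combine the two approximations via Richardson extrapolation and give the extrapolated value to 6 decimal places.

1.557393

Method order is 4; weight 2^4 = 16.
A(h/2) − A(h) = 1.5574189154 − 1.5578017217 = -0.0003828063
Divide by 2^4 − 1 = 15: (-0.0003828063)/15 = -0.0000255204
R = 1.5574189154 − 0.0000255204 = 1.5573933950
Shift from A(h/2): −0.0000255204.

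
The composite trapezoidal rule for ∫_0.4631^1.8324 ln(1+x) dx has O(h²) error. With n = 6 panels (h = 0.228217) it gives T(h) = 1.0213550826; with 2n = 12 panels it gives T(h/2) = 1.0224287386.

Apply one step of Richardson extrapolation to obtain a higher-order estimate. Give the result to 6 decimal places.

Leading term ∝ h^2; use weight 4 = 2^2.
4·1.0224287386 = 4.0897149544; 4.0897149544 − 1.0213550826 = 3.0683598718
Divide by 2^2 − 1 = 3.
Result: 1.0227866239
Gap between inputs: 1.074e-03; correction applied: +0.0003578853.

1.022787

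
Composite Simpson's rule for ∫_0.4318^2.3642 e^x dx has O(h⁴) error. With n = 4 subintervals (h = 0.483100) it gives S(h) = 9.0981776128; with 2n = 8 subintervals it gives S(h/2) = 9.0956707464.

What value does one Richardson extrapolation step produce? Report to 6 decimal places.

Leading term ∝ h^4; use weight 16 = 2^4.
2^4*A(h/2) = 145.5307319424; minus A(h) gives 136.4325543296.
Denominator 16 − 1 = 15.
Extrapolated: 136.4325543296 / 15 = 9.0955036220

9.095504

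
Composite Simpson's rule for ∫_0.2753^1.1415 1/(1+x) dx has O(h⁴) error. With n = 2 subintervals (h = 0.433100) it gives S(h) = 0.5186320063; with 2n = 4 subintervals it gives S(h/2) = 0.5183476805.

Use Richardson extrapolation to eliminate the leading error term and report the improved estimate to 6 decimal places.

r = 4: numerator weight 16, denominator 15.
Numerator 16*A(h/2) − A(h) = 16*0.5183476805 − 0.5186320063 = 7.7749308817
R = 7.7749308817/15 = 0.5183287254
Correction |R − A(h/2)| = 1.896e-05; gap |A(h/2) − A(h)| = 2.843e-04.

0.518329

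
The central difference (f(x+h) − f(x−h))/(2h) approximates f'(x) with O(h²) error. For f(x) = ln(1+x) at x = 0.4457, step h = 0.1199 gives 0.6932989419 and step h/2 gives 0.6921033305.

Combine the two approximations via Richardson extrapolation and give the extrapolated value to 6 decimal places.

0.691705

r = 2: numerator weight 4, denominator 3.
4 × 0.6921033305 = 2.7684133220; subtract 0.6932989419 → 2.0751143801
Extrapolated: 2.0751143801 / 3 = 0.6917047934
Shift from A(h/2): −0.0003985371.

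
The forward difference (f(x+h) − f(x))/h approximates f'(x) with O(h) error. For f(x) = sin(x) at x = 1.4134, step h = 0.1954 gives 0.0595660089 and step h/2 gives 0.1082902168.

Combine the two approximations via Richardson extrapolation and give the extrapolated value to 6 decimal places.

Method order is 1; weight 2^1 = 2.
2*0.1082902168 = 0.2165804336; 0.2165804336 − 0.0595660089 = 0.1570144247
Denominator 2 − 1 = 1.
So the Richardson estimate is 0.1570144247.
Shift from A(h/2): +0.0487242079.

0.157014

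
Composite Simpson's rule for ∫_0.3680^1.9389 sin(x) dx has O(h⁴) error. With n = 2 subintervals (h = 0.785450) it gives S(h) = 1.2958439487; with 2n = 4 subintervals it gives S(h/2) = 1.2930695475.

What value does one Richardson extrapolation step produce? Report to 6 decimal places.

1.292885

Error is O(h^4); halving h shrinks it by 2^4 = 16.
16×1.2930695475 = 20.6891127600; 20.6891127600 − 1.2958439487 = 19.3932688113
Divide by 2^4 − 1 = 15.
Result: 1.2928845874
Gap between inputs: 2.774e-03; correction applied: −0.0001849601.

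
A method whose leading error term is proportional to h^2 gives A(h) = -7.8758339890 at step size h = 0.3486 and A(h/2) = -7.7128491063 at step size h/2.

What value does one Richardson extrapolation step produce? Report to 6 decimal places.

Method order is 2; weight 2^2 = 4.
4*(-7.7128491063) = -30.8513964252; subtract (-7.8758339890) → -22.9755624362
Denominator 4 − 1 = 3.
Result: -7.6585208121

-7.658521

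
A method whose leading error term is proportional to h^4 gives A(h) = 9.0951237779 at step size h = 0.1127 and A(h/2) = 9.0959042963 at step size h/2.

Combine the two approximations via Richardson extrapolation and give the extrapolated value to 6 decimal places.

9.095956

Order 4 gives 2^r = 16 and 2^r − 1 = 15.
Weighted: 145.5344687408 − 9.0951237779 = 136.4393449629
R = 136.4393449629/15 = 9.0959563309
Shift from A(h/2): +0.0000520346.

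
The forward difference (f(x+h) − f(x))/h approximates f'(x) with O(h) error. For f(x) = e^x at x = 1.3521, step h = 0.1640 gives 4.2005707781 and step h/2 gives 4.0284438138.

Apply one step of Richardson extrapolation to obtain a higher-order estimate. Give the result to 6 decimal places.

3.856317

The method has order 1: 2^1 = 2.
A(h/2) − A(h) = 4.0284438138 − 4.2005707781 = -0.1721269643
Correction (A(h/2) − A(h))/(2 − 1) = (-0.1721269643)/1 = -0.1721269643
R = 4.0284438138 − 0.1721269643 = 3.8563168495
Correction |R − A(h/2)| = 1.721e-01; gap |A(h/2) − A(h)| = 1.721e-01.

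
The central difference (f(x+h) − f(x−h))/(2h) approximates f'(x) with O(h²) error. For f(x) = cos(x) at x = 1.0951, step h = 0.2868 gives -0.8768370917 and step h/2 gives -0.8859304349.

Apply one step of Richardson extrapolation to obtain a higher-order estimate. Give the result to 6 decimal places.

Method order is 2; weight 2^2 = 4.
4*(-0.8859304349) = -3.5437217396; (-3.5437217396) − (-0.8768370917) = -2.6668846479
R = (-2.6668846479)/3 = -0.8889615493

-0.888962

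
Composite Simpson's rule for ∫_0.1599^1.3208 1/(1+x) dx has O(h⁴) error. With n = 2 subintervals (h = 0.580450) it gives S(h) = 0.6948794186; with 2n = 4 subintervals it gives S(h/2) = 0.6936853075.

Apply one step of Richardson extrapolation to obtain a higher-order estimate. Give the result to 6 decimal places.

The method has order 4: 2^4 = 16.
2^4·A(h/2) = 11.0989649200; minus A(h) gives 10.4040855014.
(16·0.6936853075 − 0.6948794186)/(16 − 1) = 0.6936057001
Gap between inputs: 1.194e-03; correction applied: −0.0000796074.

0.693606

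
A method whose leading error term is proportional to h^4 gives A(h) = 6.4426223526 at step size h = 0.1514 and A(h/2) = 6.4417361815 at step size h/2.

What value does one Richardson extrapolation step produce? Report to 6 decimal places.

6.441677

Leading term ∝ h^4; use weight 16 = 2^4.
Numerator 16 × A(h/2) − A(h) = 16 × 6.4417361815 − 6.4426223526 = 96.6251565514
Denominator 16 − 1 = 15.
R = 96.6251565514/15 = 6.4416771034
Gap between inputs: 8.862e-04; correction applied: −0.0000590781.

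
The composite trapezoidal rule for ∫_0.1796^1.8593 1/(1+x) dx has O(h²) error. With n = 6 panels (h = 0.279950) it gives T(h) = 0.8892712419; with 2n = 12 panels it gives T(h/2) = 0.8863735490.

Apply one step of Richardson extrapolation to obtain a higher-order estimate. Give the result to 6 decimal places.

0.885408

r = 2, so 2^r = 4.
Top: 4(0.8863735490) − (0.8892712419) = 2.6562229541
Divide by 2^2 − 1 = 3.
So the Richardson estimate is 0.8854076514.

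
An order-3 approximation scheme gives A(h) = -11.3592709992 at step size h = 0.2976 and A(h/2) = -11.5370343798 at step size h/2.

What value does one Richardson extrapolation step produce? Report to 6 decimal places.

r = 3, so 2^r = 8.
2^3*A(h/2) = -92.2962750384; minus A(h) gives -80.9370040392.
(8*(-11.5370343798) − (-11.3592709992))/(8 − 1) = -11.5624291485

-11.562429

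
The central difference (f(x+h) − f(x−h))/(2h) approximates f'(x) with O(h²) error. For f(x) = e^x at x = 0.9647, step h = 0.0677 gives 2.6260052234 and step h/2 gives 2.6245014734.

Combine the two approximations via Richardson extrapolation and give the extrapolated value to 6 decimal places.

Method order is 2; weight 2^2 = 4.
4×2.6245014734 = 10.4980058936; subtract 2.6260052234 → 7.8720006702
(4×2.6245014734 − 2.6260052234)/(4 − 1) = 2.6240002234
Gap between inputs: 1.504e-03; correction applied: −0.0005012500.

2.624000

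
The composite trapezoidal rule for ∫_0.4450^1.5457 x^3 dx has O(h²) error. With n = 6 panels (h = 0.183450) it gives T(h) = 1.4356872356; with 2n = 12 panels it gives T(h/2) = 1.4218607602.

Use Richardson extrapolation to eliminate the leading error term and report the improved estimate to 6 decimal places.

With r = 2 the leading error scales as h^2, so the weight is 2^2 = 4.
Numerator 4 × A(h/2) − A(h) = 4 × 1.4218607602 − 1.4356872356 = 4.2517558052
(4 × 1.4218607602 − 1.4356872356)/(4 − 1) = 1.4172519351
Correction |R − A(h/2)| = 4.609e-03; gap |A(h/2) − A(h)| = 1.383e-02.

1.417252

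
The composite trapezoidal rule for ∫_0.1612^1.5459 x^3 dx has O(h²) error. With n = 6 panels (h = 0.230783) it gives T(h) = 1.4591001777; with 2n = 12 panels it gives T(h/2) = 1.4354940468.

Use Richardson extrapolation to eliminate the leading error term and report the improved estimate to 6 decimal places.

1.427625

With r = 2 the leading error scales as h^2, so the weight is 2^2 = 4.
2^2*A(h/2) = 5.7419761872; minus A(h) gives 4.2828760095.
R = 4.2828760095/3 = 1.4276253365
Correction |R − A(h/2)| = 7.869e-03; gap |A(h/2) − A(h)| = 2.361e-02.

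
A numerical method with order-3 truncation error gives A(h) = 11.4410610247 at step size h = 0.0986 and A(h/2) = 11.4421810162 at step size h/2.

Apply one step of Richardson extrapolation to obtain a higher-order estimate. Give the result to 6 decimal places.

11.442341

Leading term ∝ h^3; use weight 8 = 2^3.
8*11.4421810162 − 11.4410610247 = 80.0963871049
Extrapolated: 80.0963871049 / 7 = 11.4423410150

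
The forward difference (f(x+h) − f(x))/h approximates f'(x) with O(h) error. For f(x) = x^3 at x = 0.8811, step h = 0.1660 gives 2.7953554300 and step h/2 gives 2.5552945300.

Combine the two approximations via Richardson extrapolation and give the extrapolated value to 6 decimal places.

Order 1 gives 2^r = 2 and 2^r − 1 = 1.
Difference of the inputs: 2.5552945300 − 2.7953554300 = -0.2400609000
Divide by 2^1 − 1 = 1: (-0.2400609000)/1 = -0.2400609000
R = 2.5552945300 − 0.2400609000 = 2.3152336300
Correction |R − A(h/2)| = 2.401e-01; gap |A(h/2) − A(h)| = 2.401e-01.

2.315234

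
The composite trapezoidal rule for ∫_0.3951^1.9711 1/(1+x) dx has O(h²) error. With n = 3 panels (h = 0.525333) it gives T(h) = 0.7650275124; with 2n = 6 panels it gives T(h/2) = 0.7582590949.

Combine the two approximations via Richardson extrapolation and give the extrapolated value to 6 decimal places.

0.756003

Leading term ∝ h^2; use weight 4 = 2^2.
2^2·A(h/2) = 3.0330363796; minus A(h) gives 2.2680088672.
2.2680088672 ÷ 3 = 0.7560029557
Gap between inputs: 6.768e-03; correction applied: −0.0022561392.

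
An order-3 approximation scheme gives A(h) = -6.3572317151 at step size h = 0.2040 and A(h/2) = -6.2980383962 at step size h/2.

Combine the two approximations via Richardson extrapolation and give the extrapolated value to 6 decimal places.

Error is O(h^3); halving h shrinks it by 2^3 = 8.
Numerator 8 × A(h/2) − A(h) = 8 × (-6.2980383962) − (-6.3572317151) = -44.0270754545
Divide by 2^3 − 1 = 7.
So the Richardson estimate is -6.2895822078.
Correction |R − A(h/2)| = 8.456e-03; gap |A(h/2) − A(h)| = 5.919e-02.

-6.289582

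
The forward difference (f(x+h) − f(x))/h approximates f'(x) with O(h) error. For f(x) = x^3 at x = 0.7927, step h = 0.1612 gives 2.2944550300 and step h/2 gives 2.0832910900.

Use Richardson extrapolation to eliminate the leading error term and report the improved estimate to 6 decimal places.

1.872127

r = 1, so 2^r = 2.
2·2.0832910900 = 4.1665821800; subtract 2.2944550300 → 1.8721271500
1.8721271500 ÷ 1 = 1.8721271500
Shift from A(h/2): −0.2111639400.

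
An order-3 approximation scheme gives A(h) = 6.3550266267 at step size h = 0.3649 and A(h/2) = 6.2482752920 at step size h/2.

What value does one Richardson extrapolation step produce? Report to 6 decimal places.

Error is O(h^3); halving h shrinks it by 2^3 = 8.
A(h/2) − A(h) = 6.2482752920 − 6.3550266267 = -0.1067513347
Divide by 2^3 − 1 = 7: (-0.1067513347)/7 = -0.0152501907
R = A(h/2) + (A(h/2) − A(h))/7 = 6.2482752920 − 0.0152501907 = 6.2330251013
Gap between inputs: 1.068e-01; correction applied: −0.0152501907.

6.233025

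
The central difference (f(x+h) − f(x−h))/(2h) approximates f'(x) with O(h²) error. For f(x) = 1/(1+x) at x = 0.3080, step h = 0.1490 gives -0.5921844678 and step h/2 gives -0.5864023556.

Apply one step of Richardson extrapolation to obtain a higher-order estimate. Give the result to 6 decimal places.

-0.584475

The method has order 2: 2^2 = 4.
Top: 4(-0.5864023556) − (-0.5921844678) = -1.7534249546
(-1.7534249546) ÷ 3 = -0.5844749849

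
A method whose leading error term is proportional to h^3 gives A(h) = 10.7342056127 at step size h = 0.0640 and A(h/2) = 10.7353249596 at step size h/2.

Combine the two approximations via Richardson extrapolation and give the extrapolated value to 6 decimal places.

10.735485

With r = 3 the leading error scales as h^3, so the weight is 2^3 = 8.
8×10.7353249596 = 85.8825996768; subtract 10.7342056127 → 75.1483940641
Denominator 8 − 1 = 7.
Result: 10.7354848663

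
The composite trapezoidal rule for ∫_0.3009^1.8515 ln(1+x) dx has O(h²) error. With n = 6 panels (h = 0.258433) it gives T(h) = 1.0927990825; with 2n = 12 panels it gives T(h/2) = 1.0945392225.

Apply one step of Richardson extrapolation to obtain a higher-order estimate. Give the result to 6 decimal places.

The method has order 2: 2^2 = 4.
Top: 4(1.0945392225) − (1.0927990825) = 3.2853578075
Extrapolated: 3.2853578075 / 3 = 1.0951192692
Gap between inputs: 1.740e-03; correction applied: +0.0005800467.

1.095119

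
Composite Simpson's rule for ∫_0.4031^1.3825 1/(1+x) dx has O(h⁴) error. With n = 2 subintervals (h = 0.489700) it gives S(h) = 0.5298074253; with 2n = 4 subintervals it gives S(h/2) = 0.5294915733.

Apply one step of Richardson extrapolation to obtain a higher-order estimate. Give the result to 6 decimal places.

0.529471

The method has order 4: 2^4 = 16.
2^4 × A(h/2) = 8.4718651728; minus A(h) gives 7.9420577475.
(16 × 0.5294915733 − 0.5298074253)/(16 − 1) = 0.5294705165
Correction |R − A(h/2)| = 2.106e-05; gap |A(h/2) − A(h)| = 3.159e-04.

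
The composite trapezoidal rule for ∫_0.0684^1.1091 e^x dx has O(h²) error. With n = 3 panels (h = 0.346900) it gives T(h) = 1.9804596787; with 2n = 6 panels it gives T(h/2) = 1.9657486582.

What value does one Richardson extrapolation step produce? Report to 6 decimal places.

1.960845

With r = 2 the leading error scales as h^2, so the weight is 2^2 = 4.
4*1.9657486582 = 7.8629946328; 7.8629946328 − 1.9804596787 = 5.8825349541
Divide by 2^2 − 1 = 3.
(4*1.9657486582 − 1.9804596787)/(4 − 1) = 1.9608449847
Shift from A(h/2): −0.0049036735.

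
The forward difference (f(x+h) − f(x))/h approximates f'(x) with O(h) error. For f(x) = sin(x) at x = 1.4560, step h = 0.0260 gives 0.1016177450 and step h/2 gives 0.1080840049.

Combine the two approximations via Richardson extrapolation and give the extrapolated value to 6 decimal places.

0.114550

Method order is 1; weight 2^1 = 2.
Difference of the inputs: 0.1080840049 − 0.1016177450 = 0.0064662599
Divide by 2^1 − 1 = 1: 0.0064662599/1 = 0.0064662599
R = A(h/2) + (A(h/2) − A(h))/1 = 0.1080840049 + 0.0064662599 = 0.1145502648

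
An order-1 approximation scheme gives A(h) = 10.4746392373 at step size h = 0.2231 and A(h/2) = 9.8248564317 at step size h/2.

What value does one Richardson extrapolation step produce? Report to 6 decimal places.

9.175074

r = 1, so 2^r = 2.
2^1*A(h/2) = 19.6497128634; minus A(h) gives 9.1750736261.
Extrapolated: 9.1750736261 / 1 = 9.1750736261
Shift from A(h/2): −0.6497828056.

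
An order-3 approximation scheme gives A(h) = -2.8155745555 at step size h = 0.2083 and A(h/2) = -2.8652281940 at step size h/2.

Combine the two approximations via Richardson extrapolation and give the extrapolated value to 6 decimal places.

Method order is 3; weight 2^3 = 8.
Numerator 8*A(h/2) − A(h) = 8*(-2.8652281940) − (-2.8155745555) = -20.1062509965
Denominator 8 − 1 = 7.
(-20.1062509965) ÷ 7 = -2.8723215709

-2.872322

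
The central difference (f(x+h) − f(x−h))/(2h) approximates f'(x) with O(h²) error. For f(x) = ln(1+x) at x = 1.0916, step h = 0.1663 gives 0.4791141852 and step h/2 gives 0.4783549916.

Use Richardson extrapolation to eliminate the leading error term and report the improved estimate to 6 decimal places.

Leading term ∝ h^2; use weight 4 = 2^2.
4*0.4783549916 = 1.9134199664; subtract 0.4791141852 → 1.4343057812
Divide by 2^2 − 1 = 3.
(4*0.4783549916 − 0.4791141852)/(4 − 1) = 0.4781019271

0.478102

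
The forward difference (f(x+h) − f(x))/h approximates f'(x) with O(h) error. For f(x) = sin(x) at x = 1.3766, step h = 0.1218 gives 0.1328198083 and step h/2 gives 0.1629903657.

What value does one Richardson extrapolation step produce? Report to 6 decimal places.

r = 1, so 2^r = 2.
2 × 0.1629903657 = 0.3259807314; 0.3259807314 − 0.1328198083 = 0.1931609231
Denominator 2 − 1 = 1.
0.1931609231 ÷ 1 = 0.1931609231

0.193161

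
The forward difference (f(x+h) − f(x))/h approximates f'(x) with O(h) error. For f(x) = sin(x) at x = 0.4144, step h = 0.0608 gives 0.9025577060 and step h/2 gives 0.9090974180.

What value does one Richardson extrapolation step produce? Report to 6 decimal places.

With r = 1 the leading error scales as h^1, so the weight is 2^1 = 2.
2*0.9090974180 = 1.8181948360; subtract 0.9025577060 → 0.9156371300
0.9156371300 ÷ 1 = 0.9156371300
Shift from A(h/2): +0.0065397120.

0.915637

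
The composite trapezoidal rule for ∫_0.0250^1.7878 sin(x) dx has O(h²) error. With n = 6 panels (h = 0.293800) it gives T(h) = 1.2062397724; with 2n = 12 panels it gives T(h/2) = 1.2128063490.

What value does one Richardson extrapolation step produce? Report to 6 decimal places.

1.214995

Leading term ∝ h^2; use weight 4 = 2^2.
A(h/2) − A(h) = 1.2128063490 − 1.2062397724 = 0.0065665766
Divide by 2^2 − 1 = 3: 0.0065665766/3 = 0.0021888589
R = 1.2128063490 + 0.0021888589 = 1.2149952079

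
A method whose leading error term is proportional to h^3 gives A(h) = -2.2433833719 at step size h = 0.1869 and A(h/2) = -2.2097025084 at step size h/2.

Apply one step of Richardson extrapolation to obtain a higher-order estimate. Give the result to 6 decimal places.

Order 3 gives 2^r = 8 and 2^r − 1 = 7.
2^3*A(h/2) = -17.6776200672; minus A(h) gives -15.4342366953.
Divide by 2^3 − 1 = 7.
So the Richardson estimate is -2.2048909565.

-2.204891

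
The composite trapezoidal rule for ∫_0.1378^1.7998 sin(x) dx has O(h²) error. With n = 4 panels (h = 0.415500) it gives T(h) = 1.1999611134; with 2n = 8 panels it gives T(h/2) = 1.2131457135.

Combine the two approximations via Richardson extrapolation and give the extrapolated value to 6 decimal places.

The method has order 2: 2^2 = 4.
4·1.2131457135 − 1.1999611134 = 3.6526217406
Extrapolated: 3.6526217406 / 3 = 1.2175405802

1.217541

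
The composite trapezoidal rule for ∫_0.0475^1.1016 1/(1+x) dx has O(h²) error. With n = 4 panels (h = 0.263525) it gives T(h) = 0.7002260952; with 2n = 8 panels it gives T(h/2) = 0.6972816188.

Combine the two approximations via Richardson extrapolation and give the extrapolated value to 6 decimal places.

With r = 2 the leading error scales as h^2, so the weight is 2^2 = 4.
Weighted: 2.7891264752 − 0.7002260952 = 2.0889003800
Extrapolated: 2.0889003800 / 3 = 0.6963001267

0.696300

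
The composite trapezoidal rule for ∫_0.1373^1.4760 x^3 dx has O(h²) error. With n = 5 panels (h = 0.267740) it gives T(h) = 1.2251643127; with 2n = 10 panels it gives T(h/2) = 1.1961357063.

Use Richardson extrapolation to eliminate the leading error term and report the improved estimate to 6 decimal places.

1.186460

r = 2: numerator weight 4, denominator 3.
4 × 1.1961357063 = 4.7845428252; 4.7845428252 − 1.2251643127 = 3.5593785125
3.5593785125 ÷ 3 = 1.1864595042
Shift from A(h/2): −0.0096762021.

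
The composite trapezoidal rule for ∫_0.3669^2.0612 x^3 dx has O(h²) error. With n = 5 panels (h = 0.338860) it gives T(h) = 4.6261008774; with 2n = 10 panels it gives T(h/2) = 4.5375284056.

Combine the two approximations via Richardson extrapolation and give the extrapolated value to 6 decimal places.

r = 2, so 2^r = 4.
Top: 4(4.5375284056) − (4.6261008774) = 13.5240127450
Denominator 4 − 1 = 3.
Extrapolated: 13.5240127450 / 3 = 4.5080042483
Gap between inputs: 8.857e-02; correction applied: −0.0295241573.

4.508004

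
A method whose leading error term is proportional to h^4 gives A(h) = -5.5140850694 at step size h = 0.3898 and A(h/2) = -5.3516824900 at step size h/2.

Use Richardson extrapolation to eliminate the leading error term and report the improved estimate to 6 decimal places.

-5.340856

Order 4 gives 2^r = 16 and 2^r − 1 = 15.
Numerator 16 × A(h/2) − A(h) = 16 × (-5.3516824900) − (-5.5140850694) = -80.1128347706
Divide by 2^4 − 1 = 15.
So the Richardson estimate is -5.3408556514.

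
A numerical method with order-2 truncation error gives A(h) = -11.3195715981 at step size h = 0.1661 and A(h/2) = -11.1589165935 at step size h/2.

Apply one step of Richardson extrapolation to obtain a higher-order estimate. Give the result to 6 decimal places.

-11.105365

The method has order 2: 2^2 = 4.
4·(-11.1589165935) − (-11.3195715981) = -33.3160947759
Divide by 2^2 − 1 = 3.
Extrapolated: (-33.3160947759) / 3 = -11.1053649253
Correction |R − A(h/2)| = 5.355e-02; gap |A(h/2) − A(h)| = 1.607e-01.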